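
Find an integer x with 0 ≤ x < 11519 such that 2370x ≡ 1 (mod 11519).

10649

gcd(11519, 2370) = 1  (11519 = 4*2370 + 2039, 2370 = 1*2039 + 331, 2039 = 6*331 + 53, 331 = 6*53 + 13, 53 = 4*13 + 1, 13 = 13*1).
Back-substituting, 2370*(-870) + 11519*(179) = 1.
So 2370*-870 ≡ 1 (mod 11519), and -870 mod 11519 = 10649.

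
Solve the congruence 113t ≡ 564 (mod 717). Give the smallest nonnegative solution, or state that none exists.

189

gcd(717, 113) = 1.
1 divides 564, so solutions exist.
By Bézout, 113×(-184) + 717×(29) = 1.
So 113×(-184) ≡ 1 (mod 717); multiply by 564: t ≡ -103776 (mod 717).
Smallest nonnegative: t = -103776 mod 717 = 189.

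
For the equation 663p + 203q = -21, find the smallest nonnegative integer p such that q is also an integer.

56

gcd(663, 203) = 1.
1 divides -21, so solutions exist.
By Bézout, 663*(94) + 203*(-307) = 1.
Scale by -21/1 = -21: (p₀, q₀) = (-1974, 6447).
General solution: p = -1974 + 203t, q = 6447 - 663t for integer t.
p ≥ 0: smallest is -1974 mod 203 = 56 (at t = 10), with q = -183.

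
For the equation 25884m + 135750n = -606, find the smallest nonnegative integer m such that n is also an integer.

gcd(135750, 25884) = 6.
6 divides -606, so solutions exist.
By Bézout, 25884×(-2166) + 135750×(413) = 6.
Scale by -606/6 = -101: (m₀, n₀) = (218766, -41713).
General solution: m = 218766 + 22625t, n = -41713 - 4314t for integer t.
m ≥ 0: smallest is 218766 mod 22625 = 15141 (at t = -9), with n = -2887.

15141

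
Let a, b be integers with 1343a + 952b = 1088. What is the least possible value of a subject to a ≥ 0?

32

gcd(1343, 952):
  1343 = 1*952 + 391
  952 = 2*391 + 170
  391 = 2*170 + 51
  170 = 3*51 + 17
  51 = 3*17
so gcd(1343, 952) = 17.
17 divides 1088, so solutions exist.
Back-substitute for Bézout coefficients:
  17 = 170 - 3*51
  ... = 1343*(-17) + 952*(24)
Scale by 1088/17 = 64: (a₀, b₀) = (-1088, 1536).
General solution: a = -1088 + 56t, b = 1536 - 79t for integer t.
a ≥ 0: smallest is -1088 mod 56 = 32 (at t = 20), with b = -44.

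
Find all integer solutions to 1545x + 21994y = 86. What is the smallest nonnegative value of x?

gcd(21994, 1545):
  21994 = 14·1545 + 364
  1545 = 4·364 + 89
  364 = 4·89 + 8
  89 = 11·8 + 1
  8 = 8·1
so gcd(21994, 1545) = 1.
1 divides 86, so solutions exist.
Back-substitute for Bézout coefficients:
  1 = 89 - 11·8
  ... = 1545·(2719) + 21994·(-191)
Scale by 86/1 = 86: (x₀, y₀) = (233834, -16426).
General solution: x = 233834 + 21994t, y = -16426 - 1545t for integer t.
x ≥ 0: smallest is 233834 mod 21994 = 13894 (at t = -10), with y = -976.

13894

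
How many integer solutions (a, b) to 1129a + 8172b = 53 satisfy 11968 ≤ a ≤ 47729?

gcd(8172, 1129) = 1  (8172 = 7·1129 + 269, 1129 = 4·269 + 53, 269 = 5·53 + 4, 53 = 13·4 + 1, 4 = 4·1).
Back-substituting, 1129·(2005) + 8172·(-277) = 1.
Scale by 53: particular solution (106265, -14681); reduce a mod 8172: (29, -4).
General solution: a = 29 + 8172t, b = -4 - 1129t for integer t.
11968 ≤ 29 + 8172t ≤ 47729 gives t ∈ [2, 5], which is 4 values.

4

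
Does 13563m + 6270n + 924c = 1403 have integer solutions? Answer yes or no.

no

gcd(13563, 6270):
  13563 = 2×6270 + 1023
  6270 = 6×1023 + 132
  1023 = 7×132 + 99
  132 = 1×99 + 33
  99 = 3×33
so gcd(13563, 6270) = 33.
gcd(33, 924) = 33.
33 does not divide 1403 (remainder 17), so no integer solutions.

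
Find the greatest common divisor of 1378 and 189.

gcd(1378, 189) = 1  (1378 = 7·189 + 55, 189 = 3·55 + 24, 55 = 2·24 + 7, 24 = 3·7 + 3, 7 = 2·3 + 1, 3 = 3·1).

1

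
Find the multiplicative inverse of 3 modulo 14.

gcd(14, 3) = 1.
By Bézout, 3·(5) + 14·(-1) = 1.
So 3·5 ≡ 1 (mod 14), and 5 mod 14 = 5.

5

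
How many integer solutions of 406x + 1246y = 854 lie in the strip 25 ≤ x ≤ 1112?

13

gcd(1246, 406):
  1246 = 3*406 + 28
  406 = 14*28 + 14
  28 = 2*14
so gcd(1246, 406) = 14.
Back-substitute for Bézout coefficients:
  14 = 406 - 14*28
  ... = 406*(43) + 1246*(-14)
Scale by 61: particular solution (2623, -854); reduce x mod 89: (42, -13).
General solution: x = 42 + 89t, y = -13 - 29t for integer t.
25 ≤ 42 + 89t ≤ 1112 gives t ∈ [0, 12], which is 13 values.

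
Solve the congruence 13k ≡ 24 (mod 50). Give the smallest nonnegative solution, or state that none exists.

gcd(50, 13):
  50 = 3·13 + 11
  13 = 1·11 + 2
  11 = 5·2 + 1
  2 = 2·1
so gcd(50, 13) = 1.
1 divides 24, so solutions exist.
Back-substitute for Bézout coefficients:
  1 = 11 - 5·2
  ... = 13·(-23) + 50·(6)
So 13·(-23) ≡ 1 (mod 50); multiply by 24: k ≡ -552 (mod 50).
Smallest nonnegative: k = -552 mod 50 = 48.

48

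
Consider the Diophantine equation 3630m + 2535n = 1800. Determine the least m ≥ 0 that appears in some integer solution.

gcd(3630, 2535):
  3630 = 1·2535 + 1095
  2535 = 2·1095 + 345
  1095 = 3·345 + 60
  345 = 5·60 + 45
  60 = 1·45 + 15
  45 = 3·15
so gcd(3630, 2535) = 15.
15 divides 1800, so solutions exist.
Back-substitute for Bézout coefficients:
  15 = 60 - 1·45
  ... = 3630·(44) + 2535·(-63)
Scale by 1800/15 = 120: (m₀, n₀) = (5280, -7560).
General solution: m = 5280 + 169t, n = -7560 - 242t for integer t.
m ≥ 0: smallest is 5280 mod 169 = 41 (at t = -31), with n = -58.

41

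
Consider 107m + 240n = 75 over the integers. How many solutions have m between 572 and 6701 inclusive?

25

gcd(240, 107) = 1  (240 = 2*107 + 26, 107 = 4*26 + 3, 26 = 8*3 + 2, 3 = 1*2 + 1, 2 = 2*1).
Back-substituting, 107*(83) + 240*(-37) = 1.
Scale by 75: particular solution (6225, -2775); reduce m mod 240: (225, -100).
General solution: m = 225 + 240t, n = -100 - 107t for integer t.
572 ≤ 225 + 240t ≤ 6701 gives t ∈ [2, 26], which is 25 values.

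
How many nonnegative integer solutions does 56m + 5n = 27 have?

gcd(56, 5):
  56 = 11*5 + 1
  5 = 5*1
so gcd(56, 5) = 1.
Back-substitute for Bézout coefficients:
  1 = 56 - 11*5
  ... = 56*(1) + 5*(-11)
Scale by 27: one solution is (27, -297). Reduce m mod 5: (2, -17).
General: m = 2 + 5t, n = -17 - 56t.
m ≥ 0 ⇒ t ≥ 0; n ≥ 0 ⇒ t ≤ -1. So t ∈ [0, -1]: 0 solutions.

0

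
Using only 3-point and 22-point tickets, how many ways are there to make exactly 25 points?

1

Need nonnegative integers with 3j + 22k = 25.
gcd(3, 22) = 1, and 3·(-7) + 22·(1) = 1.
So (j₀, k₀) = (-175, 25); general j = -175 + 22t, k = 25 - 3t.
j ≥ 0 ⇒ t ≥ 8; k ≥ 0 ⇒ t ≤ 8. That's 1 value of t.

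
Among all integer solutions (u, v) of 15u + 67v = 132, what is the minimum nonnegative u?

gcd(67, 15):
  67 = 4*15 + 7
  15 = 2*7 + 1
  7 = 7*1
so gcd(67, 15) = 1.
1 divides 132, so solutions exist.
Back-substitute for Bézout coefficients:
  1 = 15 - 2*7
  ... = 15*(9) + 67*(-2)
Scale by 132/1 = 132: (u₀, v₀) = (1188, -264).
General solution: u = 1188 + 67t, v = -264 - 15t for integer t.
u ≥ 0: smallest is 1188 mod 67 = 49 (at t = -17), with v = -9.

49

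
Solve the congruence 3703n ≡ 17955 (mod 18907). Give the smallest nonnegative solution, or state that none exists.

398

gcd(18907, 3703):
  18907 = 5*3703 + 392
  3703 = 9*392 + 175
  392 = 2*175 + 42
  175 = 4*42 + 7
  42 = 6*7
so gcd(18907, 3703) = 7.
7 divides 17955, so solutions exist.
Back-substitute for Bézout coefficients:
  7 = 175 - 4*42
  ... = 3703*(434) + 18907*(-85)
So 3703*(434) ≡ 7 (mod 18907); multiply by 2565: n ≡ 1113210 (mod 2701).
Smallest nonnegative: n = 1113210 mod 2701 = 398.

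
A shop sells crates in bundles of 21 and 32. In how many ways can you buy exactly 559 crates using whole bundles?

Need nonnegative integers with 21j + 32k = 559.
gcd(21, 32) = 1, and 21·(-3) + 32·(2) = 1.
So (j₀, k₀) = (-1677, 1118); general j = -1677 + 32t, k = 1118 - 21t.
j ≥ 0 ⇒ t ≥ 53; k ≥ 0 ⇒ t ≤ 53. That's 1 value of t.

1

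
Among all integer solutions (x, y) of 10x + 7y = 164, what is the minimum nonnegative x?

gcd(10, 7):
  10 = 1*7 + 3
  7 = 2*3 + 1
  3 = 3*1
so gcd(10, 7) = 1.
1 divides 164, so solutions exist.
Back-substitute for Bézout coefficients:
  1 = 7 - 2*3
  ... = 10*(-2) + 7*(3)
Scale by 164/1 = 164: (x₀, y₀) = (-328, 492).
General solution: x = -328 + 7t, y = 492 - 10t for integer t.
x ≥ 0: smallest is -328 mod 7 = 1 (at t = 47), with y = 22.

1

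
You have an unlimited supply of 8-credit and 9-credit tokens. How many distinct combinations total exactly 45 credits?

Need nonnegative integers with 8j + 9k = 45.
gcd(8, 9) = 1, and 8·(-1) + 9·(1) = 1.
So (j₀, k₀) = (-45, 45); general j = -45 + 9t, k = 45 - 8t.
j ≥ 0 ⇒ t ≥ 5; k ≥ 0 ⇒ t ≤ 5. That's 1 value of t.

1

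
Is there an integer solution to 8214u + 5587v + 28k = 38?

yes

gcd(8214, 5587) = 37.
gcd(37, 28) = 1.
1 divides 38, so integer solutions exist.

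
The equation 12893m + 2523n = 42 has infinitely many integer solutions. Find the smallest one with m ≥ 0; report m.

2505

gcd(12893, 2523) = 1  (12893 = 5×2523 + 278, 2523 = 9×278 + 21, 278 = 13×21 + 5, 21 = 4×5 + 1, 5 = 5×1).
1 divides 42, so solutions exist.
Back-substituting, 12893×(-481) + 2523×(2458) = 1.
Scale by 42/1 = 42: (m₀, n₀) = (-20202, 103236).
General solution: m = -20202 + 2523t, n = 103236 - 12893t for integer t.
m ≥ 0: smallest is -20202 mod 2523 = 2505 (at t = 9), with n = -12801.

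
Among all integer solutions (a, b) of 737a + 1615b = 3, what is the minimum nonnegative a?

859

gcd(1615, 737):
  1615 = 2*737 + 141
  737 = 5*141 + 32
  141 = 4*32 + 13
  32 = 2*13 + 6
  13 = 2*6 + 1
  6 = 6*1
so gcd(1615, 737) = 1.
1 divides 3, so solutions exist.
Back-substitute for Bézout coefficients:
  1 = 13 - 2*6
  ... = 737*(-252) + 1615*(115)
Scale by 3/1 = 3: (a₀, b₀) = (-756, 345).
General solution: a = -756 + 1615t, b = 345 - 737t for integer t.
a ≥ 0: smallest is -756 mod 1615 = 859 (at t = 1), with b = -392.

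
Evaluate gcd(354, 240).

6

gcd(354, 240) = 6  (354 = 1·240 + 114, 240 = 2·114 + 12, 114 = 9·12 + 6, 12 = 2·6).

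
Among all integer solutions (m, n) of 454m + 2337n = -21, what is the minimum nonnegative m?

gcd(2337, 454) = 1  (2337 = 5*454 + 67, 454 = 6*67 + 52, 67 = 1*52 + 15, 52 = 3*15 + 7, 15 = 2*7 + 1, 7 = 7*1).
1 divides -21, so solutions exist.
Back-substituting, 454*(-314) + 2337*(61) = 1.
Scale by -21/1 = -21: (m₀, n₀) = (6594, -1281).
General solution: m = 6594 + 2337t, n = -1281 - 454t for integer t.
m ≥ 0: smallest is 6594 mod 2337 = 1920 (at t = -2), with n = -373.

1920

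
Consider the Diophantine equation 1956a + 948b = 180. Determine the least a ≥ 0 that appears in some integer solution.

gcd(1956, 948) = 12.
12 divides 180, so solutions exist.
By Bézout, 1956*(16) + 948*(-33) = 12.
Scale by 180/12 = 15: (a₀, b₀) = (240, -495).
General solution: a = 240 + 79t, b = -495 - 163t for integer t.
a ≥ 0: smallest is 240 mod 79 = 3 (at t = -3), with b = -6.

3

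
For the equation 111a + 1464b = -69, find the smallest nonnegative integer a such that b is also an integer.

461

gcd(1464, 111):
  1464 = 13×111 + 21
  111 = 5×21 + 6
  21 = 3×6 + 3
  6 = 2×3
so gcd(1464, 111) = 3.
3 divides -69, so solutions exist.
Back-substitute for Bézout coefficients:
  3 = 21 - 3×6
  ... = 111×(-211) + 1464×(16)
Scale by -69/3 = -23: (a₀, b₀) = (4853, -368).
General solution: a = 4853 + 488t, b = -368 - 37t for integer t.
a ≥ 0: smallest is 4853 mod 488 = 461 (at t = -9), with b = -35.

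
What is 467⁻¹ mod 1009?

713

gcd(1009, 467) = 1.
By Bézout, 467×(-296) + 1009×(137) = 1.
So 467×-296 ≡ 1 (mod 1009), and -296 mod 1009 = 713.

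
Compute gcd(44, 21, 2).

gcd(44, 21) = 1.
gcd(1, 2) = 1.

1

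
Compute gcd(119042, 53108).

gcd(119042, 53108):
  119042 = 2·53108 + 12826
  53108 = 4·12826 + 1804
  12826 = 7·1804 + 198
  1804 = 9·198 + 22
  198 = 9·22
so gcd(119042, 53108) = 22.

22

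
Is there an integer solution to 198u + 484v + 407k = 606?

no

gcd(484, 198) = 22  (484 = 2·198 + 88, 198 = 2·88 + 22, 88 = 4·22).
gcd(22, 407) = 11.
11 does not divide 606 (remainder 1), so no integer solutions.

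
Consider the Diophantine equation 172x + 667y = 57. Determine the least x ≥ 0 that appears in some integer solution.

392

gcd(667, 172):
  667 = 3*172 + 151
  172 = 1*151 + 21
  151 = 7*21 + 4
  21 = 5*4 + 1
  4 = 4*1
so gcd(667, 172) = 1.
1 divides 57, so solutions exist.
Back-substitute for Bézout coefficients:
  1 = 21 - 5*4
  ... = 172*(159) + 667*(-41)
Scale by 57/1 = 57: (x₀, y₀) = (9063, -2337).
General solution: x = 9063 + 667t, y = -2337 - 172t for integer t.
x ≥ 0: smallest is 9063 mod 667 = 392 (at t = -13), with y = -101.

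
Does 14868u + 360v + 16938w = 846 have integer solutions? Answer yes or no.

gcd(14868, 360) = 36  (14868 = 41*360 + 108, 360 = 3*108 + 36, 108 = 3*36).
gcd(36, 16938) = 18.
18 divides 846, so integer solutions exist.

yes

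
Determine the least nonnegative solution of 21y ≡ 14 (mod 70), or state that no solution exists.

4

gcd(70, 21) = 7  (70 = 3×21 + 7, 21 = 3×7).
7 divides 14, so solutions exist.
Back-substituting, 21×(-3) + 70×(1) = 7.
So 21×(-3) ≡ 7 (mod 70); multiply by 2: y ≡ -6 (mod 10).
Smallest nonnegative: y = -6 mod 10 = 4.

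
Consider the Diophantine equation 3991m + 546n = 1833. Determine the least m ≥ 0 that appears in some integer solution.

gcd(3991, 546):
  3991 = 7*546 + 169
  546 = 3*169 + 39
  169 = 4*39 + 13
  39 = 3*13
so gcd(3991, 546) = 13.
13 divides 1833, so solutions exist.
Back-substitute for Bézout coefficients:
  13 = 169 - 4*39
  ... = 3991*(13) + 546*(-95)
Scale by 1833/13 = 141: (m₀, n₀) = (1833, -13395).
General solution: m = 1833 + 42t, n = -13395 - 307t for integer t.
m ≥ 0: smallest is 1833 mod 42 = 27 (at t = -43), with n = -194.

27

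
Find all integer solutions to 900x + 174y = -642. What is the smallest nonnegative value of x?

25

gcd(900, 174):
  900 = 5×174 + 30
  174 = 5×30 + 24
  30 = 1×24 + 6
  24 = 4×6
so gcd(900, 174) = 6.
6 divides -642, so solutions exist.
Back-substitute for Bézout coefficients:
  6 = 30 - 1×24
  ... = 900×(6) + 174×(-31)
Scale by -642/6 = -107: (x₀, y₀) = (-642, 3317).
General solution: x = -642 + 29t, y = 3317 - 150t for integer t.
x ≥ 0: smallest is -642 mod 29 = 25 (at t = 23), with y = -133.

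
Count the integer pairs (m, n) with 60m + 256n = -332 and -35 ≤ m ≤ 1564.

gcd(256, 60):
  256 = 4*60 + 16
  60 = 3*16 + 12
  16 = 1*12 + 4
  12 = 3*4
so gcd(256, 60) = 4.
Back-substitute for Bézout coefficients:
  4 = 16 - 1*12
  ... = 60*(-17) + 256*(4)
Scale by -83: particular solution (1411, -332); reduce m mod 64: (3, -2).
General solution: m = 3 + 64t, n = -2 - 15t for integer t.
-35 ≤ 3 + 64t ≤ 1564 gives t ∈ [0, 24], which is 25 values.

25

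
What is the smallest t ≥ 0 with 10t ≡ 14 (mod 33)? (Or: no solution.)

8

gcd(33, 10):
  33 = 3·10 + 3
  10 = 3·3 + 1
  3 = 3·1
so gcd(33, 10) = 1.
1 divides 14, so solutions exist.
Back-substitute for Bézout coefficients:
  1 = 10 - 3·3
  ... = 10·(10) + 33·(-3)
So 10·(10) ≡ 1 (mod 33); multiply by 14: t ≡ 140 (mod 33).
Smallest nonnegative: t = 140 mod 33 = 8.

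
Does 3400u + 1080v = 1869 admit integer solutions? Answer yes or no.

no

gcd(3400, 1080) = 40  (3400 = 3*1080 + 160, 1080 = 6*160 + 120, 160 = 1*120 + 40, 120 = 3*40).
40 does not divide 1869 (remainder 29), so no integer solutions.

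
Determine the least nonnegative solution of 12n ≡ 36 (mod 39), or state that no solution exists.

3

gcd(39, 12) = 3.
3 divides 36, so solutions exist.
By Bézout, 12×(-3) + 39×(1) = 3.
So 12×(-3) ≡ 3 (mod 39); multiply by 12: n ≡ -36 (mod 13).
Smallest nonnegative: n = -36 mod 13 = 3.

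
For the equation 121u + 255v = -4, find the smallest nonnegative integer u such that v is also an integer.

236

gcd(255, 121):
  255 = 2*121 + 13
  121 = 9*13 + 4
  13 = 3*4 + 1
  4 = 4*1
so gcd(255, 121) = 1.
1 divides -4, so solutions exist.
Back-substitute for Bézout coefficients:
  1 = 13 - 3*4
  ... = 121*(-59) + 255*(28)
Scale by -4/1 = -4: (u₀, v₀) = (236, -112).
General solution: u = 236 + 255t, v = -112 - 121t for integer t.
u ≥ 0: smallest is 236 mod 255 = 236 (at t = 0), with v = -112.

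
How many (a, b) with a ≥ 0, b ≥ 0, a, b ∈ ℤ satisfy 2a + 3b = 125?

21

gcd(3, 2) = 1.
By Bézout, 2·(-1) + 3·(1) = 1.
One solution: (1, 41).
General: a = 1 + 3t, b = 41 - 2t.
a ≥ 0 ⇒ t ≥ 0; b ≥ 0 ⇒ t ≤ 20. So t ∈ [0, 20]: 21 solutions.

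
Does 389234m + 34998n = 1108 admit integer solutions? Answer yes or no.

gcd(389234, 34998) = 38  (389234 = 11*34998 + 4256, 34998 = 8*4256 + 950, 4256 = 4*950 + 456, 950 = 2*456 + 38, 456 = 12*38).
38 does not divide 1108 (remainder 6), so no integer solutions.

no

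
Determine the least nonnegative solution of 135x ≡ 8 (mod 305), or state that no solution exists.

gcd(305, 135):
  305 = 2·135 + 35
  135 = 3·35 + 30
  35 = 1·30 + 5
  30 = 6·5
so gcd(305, 135) = 5.
5 does not divide 8, so the congruence has no solution.

no solution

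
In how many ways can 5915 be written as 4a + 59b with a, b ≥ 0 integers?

gcd(59, 4) = 1.
By Bézout, 4×(15) + 59×(-1) = 1.
One solution: (48, 97).
General: a = 48 + 59t, b = 97 - 4t.
a ≥ 0 ⇒ t ≥ 0; b ≥ 0 ⇒ t ≤ 24. So t ∈ [0, 24]: 25 solutions.

25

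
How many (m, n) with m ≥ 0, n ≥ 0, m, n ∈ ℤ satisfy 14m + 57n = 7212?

gcd(57, 14) = 1.
By Bézout, 14×(-4) + 57×(1) = 1.
One solution: (51, 114).
General: m = 51 + 57t, n = 114 - 14t.
m ≥ 0 ⇒ t ≥ 0; n ≥ 0 ⇒ t ≤ 8. So t ∈ [0, 8]: 9 solutions.

9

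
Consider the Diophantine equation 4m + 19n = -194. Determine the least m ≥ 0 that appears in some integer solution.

18

gcd(19, 4):
  19 = 4×4 + 3
  4 = 1×3 + 1
  3 = 3×1
so gcd(19, 4) = 1.
1 divides -194, so solutions exist.
Back-substitute for Bézout coefficients:
  1 = 4 - 1×3
  ... = 4×(5) + 19×(-1)
Scale by -194/1 = -194: (m₀, n₀) = (-970, 194).
General solution: m = -970 + 19t, n = 194 - 4t for integer t.
m ≥ 0: smallest is -970 mod 19 = 18 (at t = 52), with n = -14.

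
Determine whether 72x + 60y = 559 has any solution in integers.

no

gcd(72, 60) = 12  (72 = 1×60 + 12, 60 = 5×12).
12 does not divide 559 (remainder 7), so no integer solutions.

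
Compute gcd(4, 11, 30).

1

gcd(11, 4) = 1.
gcd(1, 30) = 1.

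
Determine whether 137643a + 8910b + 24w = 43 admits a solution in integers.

no

gcd(137643, 8910) = 33  (137643 = 15·8910 + 3993, 8910 = 2·3993 + 924, 3993 = 4·924 + 297, 924 = 3·297 + 33, 297 = 9·33).
gcd(33, 24) = 3.
3 does not divide 43 (remainder 1), so no integer solutions.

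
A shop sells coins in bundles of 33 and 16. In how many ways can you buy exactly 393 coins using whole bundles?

Need nonnegative integers with 33j + 16k = 393.
gcd(33, 16) = 1, and 33·(1) + 16·(-2) = 1.
So (j₀, k₀) = (393, -786); general j = 393 + 16t, k = -786 - 33t.
j ≥ 0 ⇒ t ≥ -24; k ≥ 0 ⇒ t ≤ -24. That's 1 value of t.

1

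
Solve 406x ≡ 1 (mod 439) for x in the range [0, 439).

133

gcd(439, 406) = 1.
By Bézout, 406×(133) + 439×(-123) = 1.
So 406×133 ≡ 1 (mod 439), and 133 mod 439 = 133.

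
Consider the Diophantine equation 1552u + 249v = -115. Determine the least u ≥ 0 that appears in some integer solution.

gcd(1552, 249):
  1552 = 6·249 + 58
  249 = 4·58 + 17
  58 = 3·17 + 7
  17 = 2·7 + 3
  7 = 2·3 + 1
  3 = 3·1
so gcd(1552, 249) = 1.
1 divides -115, so solutions exist.
Back-substitute for Bézout coefficients:
  1 = 7 - 2·3
  ... = 1552·(73) + 249·(-455)
Scale by -115/1 = -115: (u₀, v₀) = (-8395, 52325).
General solution: u = -8395 + 249t, v = 52325 - 1552t for integer t.
u ≥ 0: smallest is -8395 mod 249 = 71 (at t = 34), with v = -443.

71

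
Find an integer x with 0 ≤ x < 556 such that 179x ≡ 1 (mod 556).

gcd(556, 179) = 1.
By Bézout, 179×(-205) + 556×(66) = 1.
So 179×-205 ≡ 1 (mod 556), and -205 mod 556 = 351.

351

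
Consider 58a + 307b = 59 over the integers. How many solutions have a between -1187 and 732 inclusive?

gcd(307, 58):
  307 = 5·58 + 17
  58 = 3·17 + 7
  17 = 2·7 + 3
  7 = 2·3 + 1
  3 = 3·1
so gcd(307, 58) = 1.
Back-substitute for Bézout coefficients:
  1 = 7 - 2·3
  ... = 58·(90) + 307·(-17)
Scale by 59: particular solution (5310, -1003); reduce a mod 307: (91, -17).
General solution: a = 91 + 307t, b = -17 - 58t for integer t.
-1187 ≤ 91 + 307t ≤ 732 gives t ∈ [-4, 2], which is 7 values.

7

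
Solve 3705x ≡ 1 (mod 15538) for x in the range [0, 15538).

10539

gcd(15538, 3705):
  15538 = 4×3705 + 718
  3705 = 5×718 + 115
  718 = 6×115 + 28
  115 = 4×28 + 3
  28 = 9×3 + 1
  3 = 3×1
so gcd(15538, 3705) = 1.
Back-substitute for Bézout coefficients:
  1 = 28 - 9×3
  ... = 3705×(-4999) + 15538×(1192)
So 3705×-4999 ≡ 1 (mod 15538), and -4999 mod 15538 = 10539.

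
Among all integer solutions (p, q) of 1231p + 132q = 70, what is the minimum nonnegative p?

106

gcd(1231, 132) = 1.
1 divides 70, so solutions exist.
By Bézout, 1231×(43) + 132×(-401) = 1.
Scale by 70/1 = 70: (p₀, q₀) = (3010, -28070).
General solution: p = 3010 + 132t, q = -28070 - 1231t for integer t.
p ≥ 0: smallest is 3010 mod 132 = 106 (at t = -22), with q = -988.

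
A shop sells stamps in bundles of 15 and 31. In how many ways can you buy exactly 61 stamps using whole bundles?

Need nonnegative integers with 15j + 31k = 61.
gcd(15, 31) = 1, and 15·(-2) + 31·(1) = 1.
So (j₀, k₀) = (-122, 61); general j = -122 + 31t, k = 61 - 15t.
j ≥ 0 ⇒ t ≥ 4; k ≥ 0 ⇒ t ≤ 4. That's 1 value of t.

1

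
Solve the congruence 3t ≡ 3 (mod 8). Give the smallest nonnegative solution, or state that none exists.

gcd(8, 3) = 1.
1 divides 3, so solutions exist.
By Bézout, 3*(3) + 8*(-1) = 1.
So 3*(3) ≡ 1 (mod 8); multiply by 3: t ≡ 9 (mod 8).
Smallest nonnegative: t = 9 mod 8 = 1.

1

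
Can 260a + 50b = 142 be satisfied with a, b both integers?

gcd(260, 50) = 10  (260 = 5·50 + 10, 50 = 5·10).
10 does not divide 142 (remainder 2), so no integer solutions.

no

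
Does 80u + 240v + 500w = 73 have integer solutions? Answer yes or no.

no

gcd(240, 80) = 80  (240 = 3×80).
gcd(80, 500) = 20.
20 does not divide 73 (remainder 13), so no integer solutions.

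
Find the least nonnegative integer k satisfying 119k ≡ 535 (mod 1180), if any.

1125

gcd(1180, 119) = 1.
1 divides 535, so solutions exist.
By Bézout, 119·(119) + 1180·(-12) = 1.
So 119·(119) ≡ 1 (mod 1180); multiply by 535: k ≡ 63665 (mod 1180).
Smallest nonnegative: k = 63665 mod 1180 = 1125.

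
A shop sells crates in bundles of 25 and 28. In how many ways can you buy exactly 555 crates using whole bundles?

1

Need nonnegative integers with 25j + 28k = 555.
gcd(25, 28) = 1, and 25·(9) + 28·(-8) = 1.
So (j₀, k₀) = (4995, -4440); general j = 4995 + 28t, k = -4440 - 25t.
j ≥ 0 ⇒ t ≥ -178; k ≥ 0 ⇒ t ≤ -178. That's 1 value of t.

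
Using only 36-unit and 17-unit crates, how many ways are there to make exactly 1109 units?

2

Need nonnegative integers with 36j + 17k = 1109.
gcd(36, 17) = 1, and 36·(-8) + 17·(17) = 1.
So (j₀, k₀) = (-8872, 18853); general j = -8872 + 17t, k = 18853 - 36t.
j ≥ 0 ⇒ t ≥ 522; k ≥ 0 ⇒ t ≤ 523. That's 2 values of t.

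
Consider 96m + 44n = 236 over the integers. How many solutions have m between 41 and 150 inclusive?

gcd(96, 44):
  96 = 2×44 + 8
  44 = 5×8 + 4
  8 = 2×4
so gcd(96, 44) = 4.
Back-substitute for Bézout coefficients:
  4 = 44 - 5×8
  ... = 96×(-5) + 44×(11)
Scale by 59: particular solution (-295, 649); reduce m mod 11: (2, 1).
General solution: m = 2 + 11t, n = 1 - 24t for integer t.
41 ≤ 2 + 11t ≤ 150 gives t ∈ [4, 13], which is 10 values.

10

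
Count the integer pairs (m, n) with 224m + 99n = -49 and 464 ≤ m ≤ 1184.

7

gcd(224, 99) = 1.
By Bézout, 224·(-19) + 99·(43) = 1.
Particular solution: (40, -91).
General solution: m = 40 + 99t, n = -91 - 224t for integer t.
464 ≤ 40 + 99t ≤ 1184 gives t ∈ [5, 11], which is 7 values.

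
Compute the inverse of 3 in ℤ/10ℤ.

7

gcd(10, 3) = 1  (10 = 3×3 + 1, 3 = 3×1).
Back-substituting, 3×(-3) + 10×(1) = 1.
So 3×-3 ≡ 1 (mod 10), and -3 mod 10 = 7.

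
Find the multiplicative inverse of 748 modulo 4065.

3277

gcd(4065, 748) = 1  (4065 = 5·748 + 325, 748 = 2·325 + 98, 325 = 3·98 + 31, 98 = 3·31 + 5, 31 = 6·5 + 1, 5 = 5·1).
Back-substituting, 748·(-788) + 4065·(145) = 1.
So 748·-788 ≡ 1 (mod 4065), and -788 mod 4065 = 3277.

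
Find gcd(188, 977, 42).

gcd(977, 188):
  977 = 5·188 + 37
  188 = 5·37 + 3
  37 = 12·3 + 1
  3 = 3·1
so gcd(977, 188) = 1.
gcd(1, 42) = 1.

1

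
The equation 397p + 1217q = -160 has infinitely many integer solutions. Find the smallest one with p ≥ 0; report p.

gcd(1217, 397):
  1217 = 3·397 + 26
  397 = 15·26 + 7
  26 = 3·7 + 5
  7 = 1·5 + 2
  5 = 2·2 + 1
  2 = 2·1
so gcd(1217, 397) = 1.
1 divides -160, so solutions exist.
Back-substitute for Bézout coefficients:
  1 = 5 - 2·2
  ... = 397·(-515) + 1217·(168)
Scale by -160/1 = -160: (p₀, q₀) = (82400, -26880).
General solution: p = 82400 + 1217t, q = -26880 - 397t for integer t.
p ≥ 0: smallest is 82400 mod 1217 = 861 (at t = -67), with q = -281.

861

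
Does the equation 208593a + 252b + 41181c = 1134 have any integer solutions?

gcd(208593, 252) = 63.
gcd(63, 41181) = 21.
21 divides 1134, so integer solutions exist.

yes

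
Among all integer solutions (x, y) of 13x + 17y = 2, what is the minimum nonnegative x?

8

gcd(17, 13):
  17 = 1×13 + 4
  13 = 3×4 + 1
  4 = 4×1
so gcd(17, 13) = 1.
1 divides 2, so solutions exist.
Back-substitute for Bézout coefficients:
  1 = 13 - 3×4
  ... = 13×(4) + 17×(-3)
Scale by 2/1 = 2: (x₀, y₀) = (8, -6).
General solution: x = 8 + 17t, y = -6 - 13t for integer t.
x ≥ 0: smallest is 8 mod 17 = 8 (at t = 0), with y = -6.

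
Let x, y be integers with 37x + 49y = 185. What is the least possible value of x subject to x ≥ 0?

5

gcd(49, 37):
  49 = 1·37 + 12
  37 = 3·12 + 1
  12 = 12·1
so gcd(49, 37) = 1.
1 divides 185, so solutions exist.
Back-substitute for Bézout coefficients:
  1 = 37 - 3·12
  ... = 37·(4) + 49·(-3)
Scale by 185/1 = 185: (x₀, y₀) = (740, -555).
General solution: x = 740 + 49t, y = -555 - 37t for integer t.
x ≥ 0: smallest is 740 mod 49 = 5 (at t = -15), with y = 0.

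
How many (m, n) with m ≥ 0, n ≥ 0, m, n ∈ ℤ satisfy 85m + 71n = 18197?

gcd(85, 71):
  85 = 1×71 + 14
  71 = 5×14 + 1
  14 = 14×1
so gcd(85, 71) = 1.
Back-substitute for Bézout coefficients:
  1 = 71 - 5×14
  ... = 85×(-5) + 71×(6)
Scale by 18197: one solution is (-90985, 109182). Reduce m mod 71: (37, 212).
General: m = 37 + 71t, n = 212 - 85t.
m ≥ 0 ⇒ t ≥ 0; n ≥ 0 ⇒ t ≤ 2. So t ∈ [0, 2]: 3 solutions.

3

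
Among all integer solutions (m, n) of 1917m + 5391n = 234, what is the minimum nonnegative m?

gcd(5391, 1917) = 9.
9 divides 234, so solutions exist.
By Bézout, 1917·(45) + 5391·(-16) = 9.
Scale by 234/9 = 26: (m₀, n₀) = (1170, -416).
General solution: m = 1170 + 599t, n = -416 - 213t for integer t.
m ≥ 0: smallest is 1170 mod 599 = 571 (at t = -1), with n = -203.

571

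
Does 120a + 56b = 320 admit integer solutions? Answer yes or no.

gcd(120, 56) = 8  (120 = 2·56 + 8, 56 = 7·8).
8 divides 320, so integer solutions exist.

yes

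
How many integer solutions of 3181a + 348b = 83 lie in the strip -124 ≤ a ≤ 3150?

gcd(3181, 348) = 1  (3181 = 9×348 + 49, 348 = 7×49 + 5, 49 = 9×5 + 4, 5 = 1×4 + 1, 4 = 4×1).
Back-substituting, 3181×(-71) + 348×(649) = 1.
Scale by 83: particular solution (-5893, 53867); reduce a mod 348: (23, -210).
General solution: a = 23 + 348t, b = -210 - 3181t for integer t.
-124 ≤ 23 + 348t ≤ 3150 gives t ∈ [0, 8], which is 9 values.

9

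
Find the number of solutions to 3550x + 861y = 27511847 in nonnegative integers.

9

gcd(3550, 861):
  3550 = 4·861 + 106
  861 = 8·106 + 13
  106 = 8·13 + 2
  13 = 6·2 + 1
  2 = 2·1
so gcd(3550, 861) = 1.
Back-substitute for Bézout coefficients:
  1 = 13 - 6·2
  ... = 3550·(-398) + 861·(1641)
Scale by 27511847: one solution is (-10949715106, 45146940927). Reduce x mod 861: (734, 28927).
General: x = 734 + 861t, y = 28927 - 3550t.
x ≥ 0 ⇒ t ≥ 0; y ≥ 0 ⇒ t ≤ 8. So t ∈ [0, 8]: 9 solutions.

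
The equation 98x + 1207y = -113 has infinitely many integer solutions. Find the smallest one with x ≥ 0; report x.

gcd(1207, 98):
  1207 = 12·98 + 31
  98 = 3·31 + 5
  31 = 6·5 + 1
  5 = 5·1
so gcd(1207, 98) = 1.
1 divides -113, so solutions exist.
Back-substitute for Bézout coefficients:
  1 = 31 - 6·5
  ... = 98·(-234) + 1207·(19)
Scale by -113/1 = -113: (x₀, y₀) = (26442, -2147).
General solution: x = 26442 + 1207t, y = -2147 - 98t for integer t.
x ≥ 0: smallest is 26442 mod 1207 = 1095 (at t = -21), with y = -89.

1095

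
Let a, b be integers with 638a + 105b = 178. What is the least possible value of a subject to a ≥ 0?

gcd(638, 105):
  638 = 6*105 + 8
  105 = 13*8 + 1
  8 = 8*1
so gcd(638, 105) = 1.
1 divides 178, so solutions exist.
Back-substitute for Bézout coefficients:
  1 = 105 - 13*8
  ... = 638*(-13) + 105*(79)
Scale by 178/1 = 178: (a₀, b₀) = (-2314, 14062).
General solution: a = -2314 + 105t, b = 14062 - 638t for integer t.
a ≥ 0: smallest is -2314 mod 105 = 101 (at t = 23), with b = -612.

101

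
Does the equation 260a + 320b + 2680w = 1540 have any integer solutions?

yes

gcd(320, 260) = 20.
gcd(20, 2680) = 20.
20 divides 1540, so integer solutions exist.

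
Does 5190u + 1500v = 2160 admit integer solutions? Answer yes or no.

gcd(5190, 1500) = 30  (5190 = 3×1500 + 690, 1500 = 2×690 + 120, 690 = 5×120 + 90, 120 = 1×90 + 30, 90 = 3×30).
30 divides 2160, so integer solutions exist.

yes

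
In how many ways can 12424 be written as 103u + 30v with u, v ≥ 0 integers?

4

gcd(103, 30) = 1  (103 = 3*30 + 13, 30 = 2*13 + 4, 13 = 3*4 + 1, 4 = 4*1).
Back-substituting, 103*(7) + 30*(-24) = 1.
Scale by 12424: one solution is (86968, -298176). Reduce u mod 30: (28, 318).
General: u = 28 + 30t, v = 318 - 103t.
u ≥ 0 ⇒ t ≥ 0; v ≥ 0 ⇒ t ≤ 3. So t ∈ [0, 3]: 4 solutions.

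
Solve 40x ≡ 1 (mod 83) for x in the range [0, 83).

27

gcd(83, 40) = 1.
By Bézout, 40*(27) + 83*(-13) = 1.
So 40*27 ≡ 1 (mod 83), and 27 mod 83 = 27.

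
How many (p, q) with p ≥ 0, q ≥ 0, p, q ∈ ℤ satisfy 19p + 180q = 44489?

gcd(180, 19) = 1.
By Bézout, 19*(19) + 180*(-2) = 1.
One solution: (11, 246).
General: p = 11 + 180t, q = 246 - 19t.
p ≥ 0 ⇒ t ≥ 0; q ≥ 0 ⇒ t ≤ 12. So t ∈ [0, 12]: 13 solutions.

13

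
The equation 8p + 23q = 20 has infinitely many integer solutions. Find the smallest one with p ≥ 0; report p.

gcd(23, 8) = 1.
1 divides 20, so solutions exist.
By Bézout, 8*(3) + 23*(-1) = 1.
Scale by 20/1 = 20: (p₀, q₀) = (60, -20).
General solution: p = 60 + 23t, q = -20 - 8t for integer t.
p ≥ 0: smallest is 60 mod 23 = 14 (at t = -2), with q = -4.

14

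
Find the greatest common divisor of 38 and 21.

gcd(38, 21) = 1  (38 = 1×21 + 17, 21 = 1×17 + 4, 17 = 4×4 + 1, 4 = 4×1).

1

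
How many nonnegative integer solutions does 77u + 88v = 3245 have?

6

gcd(88, 77) = 11.
By Bézout, 77×(-1) + 88×(1) = 11.
One solution: (1, 36).
General: u = 1 + 8t, v = 36 - 7t.
u ≥ 0 ⇒ t ≥ 0; v ≥ 0 ⇒ t ≤ 5. So t ∈ [0, 5]: 6 solutions.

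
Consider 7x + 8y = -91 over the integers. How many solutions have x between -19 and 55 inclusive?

9

gcd(8, 7):
  8 = 1·7 + 1
  7 = 7·1
so gcd(8, 7) = 1.
Back-substitute for Bézout coefficients:
  1 = 8 - 1·7
  ... = 7·(-1) + 8·(1)
Scale by -91: particular solution (91, -91); reduce x mod 8: (3, -14).
General solution: x = 3 + 8t, y = -14 - 7t for integer t.
-19 ≤ 3 + 8t ≤ 55 gives t ∈ [-2, 6], which is 9 values.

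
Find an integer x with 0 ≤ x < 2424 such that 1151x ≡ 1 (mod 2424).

1967

gcd(2424, 1151) = 1  (2424 = 2·1151 + 122, 1151 = 9·122 + 53, 122 = 2·53 + 16, 53 = 3·16 + 5, 16 = 3·5 + 1, 5 = 5·1).
Back-substituting, 1151·(-457) + 2424·(217) = 1.
So 1151·-457 ≡ 1 (mod 2424), and -457 mod 2424 = 1967.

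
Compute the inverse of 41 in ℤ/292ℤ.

gcd(292, 41) = 1  (292 = 7·41 + 5, 41 = 8·5 + 1, 5 = 5·1).
Back-substituting, 41·(57) + 292·(-8) = 1.
So 41·57 ≡ 1 (mod 292), and 57 mod 292 = 57.

57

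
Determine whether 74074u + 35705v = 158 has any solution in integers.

gcd(74074, 35705) = 37.
37 does not divide 158 (remainder 10), so no integer solutions.

no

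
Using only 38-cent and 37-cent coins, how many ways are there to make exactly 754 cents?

Need nonnegative integers with 38j + 37k = 754.
gcd(38, 37) = 1, and 38·(1) + 37·(-1) = 1.
So (j₀, k₀) = (754, -754); general j = 754 + 37t, k = -754 - 38t.
j ≥ 0 ⇒ t ≥ -20; k ≥ 0 ⇒ t ≤ -20. That's 1 value of t.

1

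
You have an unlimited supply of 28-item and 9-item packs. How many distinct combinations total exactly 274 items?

1

Need nonnegative integers with 28j + 9k = 274.
gcd(28, 9) = 1, and 28·(1) + 9·(-3) = 1.
So (j₀, k₀) = (274, -822); general j = 274 + 9t, k = -822 - 28t.
j ≥ 0 ⇒ t ≥ -30; k ≥ 0 ⇒ t ≤ -30. That's 1 value of t.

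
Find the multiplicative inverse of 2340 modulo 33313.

gcd(33313, 2340):
  33313 = 14*2340 + 553
  2340 = 4*553 + 128
  553 = 4*128 + 41
  128 = 3*41 + 5
  41 = 8*5 + 1
  5 = 5*1
so gcd(33313, 2340) = 1.
Back-substitute for Bézout coefficients:
  1 = 41 - 8*5
  ... = 2340*(-6506) + 33313*(457)
So 2340*-6506 ≡ 1 (mod 33313), and -6506 mod 33313 = 26807.

26807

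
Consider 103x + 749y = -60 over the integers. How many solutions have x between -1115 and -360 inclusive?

1

gcd(749, 103) = 1.
By Bézout, 103*(80) + 749*(-11) = 1.
Particular solution: (443, -61).
General solution: x = 443 + 749t, y = -61 - 103t for integer t.
-1115 ≤ 443 + 749t ≤ -360 gives t ∈ [-2, -2], which is 1 value.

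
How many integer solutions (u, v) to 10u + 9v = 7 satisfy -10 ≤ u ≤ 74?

9

gcd(10, 9) = 1.
By Bézout, 10*(1) + 9*(-1) = 1.
Particular solution: (7, -7).
General solution: u = 7 + 9t, v = -7 - 10t for integer t.
-10 ≤ 7 + 9t ≤ 74 gives t ∈ [-1, 7], which is 9 values.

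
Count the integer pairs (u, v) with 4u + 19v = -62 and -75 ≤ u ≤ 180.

13

gcd(19, 4):
  19 = 4×4 + 3
  4 = 1×3 + 1
  3 = 3×1
so gcd(19, 4) = 1.
Back-substitute for Bézout coefficients:
  1 = 4 - 1×3
  ... = 4×(5) + 19×(-1)
Scale by -62: particular solution (-310, 62); reduce u mod 19: (13, -6).
General solution: u = 13 + 19t, v = -6 - 4t for integer t.
-75 ≤ 13 + 19t ≤ 180 gives t ∈ [-4, 8], which is 13 values.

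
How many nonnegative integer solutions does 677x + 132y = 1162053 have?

gcd(677, 132):
  677 = 5×132 + 17
  132 = 7×17 + 13
  17 = 1×13 + 4
  13 = 3×4 + 1
  4 = 4×1
so gcd(677, 132) = 1.
Back-substitute for Bézout coefficients:
  1 = 13 - 3×4
  ... = 677×(-31) + 132×(159)
Scale by 1162053: one solution is (-36023643, 184766427). Reduce x mod 132: (81, 8388).
General: x = 81 + 132t, y = 8388 - 677t.
x ≥ 0 ⇒ t ≥ 0; y ≥ 0 ⇒ t ≤ 12. So t ∈ [0, 12]: 13 solutions.

13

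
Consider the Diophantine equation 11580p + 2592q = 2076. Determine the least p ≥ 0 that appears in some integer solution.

145

gcd(11580, 2592):
  11580 = 4×2592 + 1212
  2592 = 2×1212 + 168
  1212 = 7×168 + 36
  168 = 4×36 + 24
  36 = 1×24 + 12
  24 = 2×12
so gcd(11580, 2592) = 12.
12 divides 2076, so solutions exist.
Back-substitute for Bézout coefficients:
  12 = 36 - 1×24
  ... = 11580×(77) + 2592×(-344)
Scale by 2076/12 = 173: (p₀, q₀) = (13321, -59512).
General solution: p = 13321 + 216t, q = -59512 - 965t for integer t.
p ≥ 0: smallest is 13321 mod 216 = 145 (at t = -61), with q = -647.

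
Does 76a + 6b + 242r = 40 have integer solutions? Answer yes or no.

gcd(76, 6) = 2.
gcd(2, 242) = 2.
2 divides 40, so integer solutions exist.

yes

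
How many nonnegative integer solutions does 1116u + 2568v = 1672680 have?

7

gcd(2568, 1116):
  2568 = 2×1116 + 336
  1116 = 3×336 + 108
  336 = 3×108 + 12
  108 = 9×12
so gcd(2568, 1116) = 12.
Back-substitute for Bézout coefficients:
  12 = 336 - 3×108
  ... = 1116×(-23) + 2568×(10)
Scale by 139390: one solution is (-3205970, 1393900). Reduce u mod 214: (178, 574).
General: u = 178 + 214t, v = 574 - 93t.
u ≥ 0 ⇒ t ≥ 0; v ≥ 0 ⇒ t ≤ 6. So t ∈ [0, 6]: 7 solutions.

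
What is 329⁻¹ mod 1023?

gcd(1023, 329) = 1  (1023 = 3·329 + 36, 329 = 9·36 + 5, 36 = 7·5 + 1, 5 = 5·1).
Back-substituting, 329·(-199) + 1023·(64) = 1.
So 329·-199 ≡ 1 (mod 1023), and -199 mod 1023 = 824.

824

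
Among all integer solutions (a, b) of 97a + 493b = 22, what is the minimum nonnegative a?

356

gcd(493, 97) = 1  (493 = 5×97 + 8, 97 = 12×8 + 1, 8 = 8×1).
1 divides 22, so solutions exist.
Back-substituting, 97×(61) + 493×(-12) = 1.
Scale by 22/1 = 22: (a₀, b₀) = (1342, -264).
General solution: a = 1342 + 493t, b = -264 - 97t for integer t.
a ≥ 0: smallest is 1342 mod 493 = 356 (at t = -2), with b = -70.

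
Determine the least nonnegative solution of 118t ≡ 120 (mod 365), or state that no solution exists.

gcd(365, 118) = 1.
1 divides 120, so solutions exist.
By Bézout, 118·(-133) + 365·(43) = 1.
So 118·(-133) ≡ 1 (mod 365); multiply by 120: t ≡ -15960 (mod 365).
Smallest nonnegative: t = -15960 mod 365 = 100.

100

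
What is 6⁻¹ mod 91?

gcd(91, 6) = 1  (91 = 15*6 + 1, 6 = 6*1).
Back-substituting, 6*(-15) + 91*(1) = 1.
So 6*-15 ≡ 1 (mod 91), and -15 mod 91 = 76.

76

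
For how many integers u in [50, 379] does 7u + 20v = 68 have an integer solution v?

16

gcd(20, 7):
  20 = 2×7 + 6
  7 = 1×6 + 1
  6 = 6×1
so gcd(20, 7) = 1.
Back-substitute for Bézout coefficients:
  1 = 7 - 1×6
  ... = 7×(3) + 20×(-1)
Scale by 68: particular solution (204, -68); reduce u mod 20: (4, 2).
General solution: u = 4 + 20t, v = 2 - 7t for integer t.
50 ≤ 4 + 20t ≤ 379 gives t ∈ [3, 18], which is 16 values.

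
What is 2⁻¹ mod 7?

4

gcd(7, 2):
  7 = 3×2 + 1
  2 = 2×1
so gcd(7, 2) = 1.
Back-substitute for Bézout coefficients:
  1 = 7 - 3×2
  ... = 2×(-3) + 7×(1)
So 2×-3 ≡ 1 (mod 7), and -3 mod 7 = 4.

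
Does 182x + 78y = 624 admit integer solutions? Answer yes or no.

gcd(182, 78) = 26  (182 = 2×78 + 26, 78 = 3×26).
26 divides 624, so integer solutions exist.

yes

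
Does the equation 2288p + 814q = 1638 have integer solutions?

no

gcd(2288, 814) = 22.
22 does not divide 1638 (remainder 10), so no integer solutions.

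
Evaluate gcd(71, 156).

1

gcd(156, 71):
  156 = 2·71 + 14
  71 = 5·14 + 1
  14 = 14·1
so gcd(156, 71) = 1.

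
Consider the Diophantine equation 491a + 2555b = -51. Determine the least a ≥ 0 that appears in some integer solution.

999

gcd(2555, 491):
  2555 = 5·491 + 100
  491 = 4·100 + 91
  100 = 1·91 + 9
  91 = 10·9 + 1
  9 = 9·1
so gcd(2555, 491) = 1.
1 divides -51, so solutions exist.
Back-substitute for Bézout coefficients:
  1 = 91 - 10·9
  ... = 491·(281) + 2555·(-54)
Scale by -51/1 = -51: (a₀, b₀) = (-14331, 2754).
General solution: a = -14331 + 2555t, b = 2754 - 491t for integer t.
a ≥ 0: smallest is -14331 mod 2555 = 999 (at t = 6), with b = -192.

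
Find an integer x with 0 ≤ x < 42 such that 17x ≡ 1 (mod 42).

5

gcd(42, 17) = 1  (42 = 2·17 + 8, 17 = 2·8 + 1, 8 = 8·1).
Back-substituting, 17·(5) + 42·(-2) = 1.
So 17·5 ≡ 1 (mod 42), and 5 mod 42 = 5.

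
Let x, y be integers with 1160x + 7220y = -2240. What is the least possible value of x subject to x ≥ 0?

gcd(7220, 1160):
  7220 = 6*1160 + 260
  1160 = 4*260 + 120
  260 = 2*120 + 20
  120 = 6*20
so gcd(7220, 1160) = 20.
20 divides -2240, so solutions exist.
Back-substitute for Bézout coefficients:
  20 = 260 - 2*120
  ... = 1160*(-56) + 7220*(9)
Scale by -2240/20 = -112: (x₀, y₀) = (6272, -1008).
General solution: x = 6272 + 361t, y = -1008 - 58t for integer t.
x ≥ 0: smallest is 6272 mod 361 = 135 (at t = -17), with y = -22.

135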